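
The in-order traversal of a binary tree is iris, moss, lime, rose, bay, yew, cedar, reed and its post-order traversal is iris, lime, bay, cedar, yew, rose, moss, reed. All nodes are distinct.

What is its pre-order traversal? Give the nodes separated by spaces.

The last element of post-order is the root; it splits in-order into left and right subtrees.
Root reed: left subtree has 7 nodes {iris, moss, lime, rose, bay, yew, cedar}, right has 0 { }.
  Root moss: left subtree has 1 node {iris}, right has 5 {lime, rose, bay, yew, cedar}.
    Root rose: left subtree has 1 node {lime}, right has 3 {bay, yew, cedar}.
      Root yew: left subtree has 1 node {bay}, right has 1 {cedar}.

reed moss iris rose lime yew bay cedar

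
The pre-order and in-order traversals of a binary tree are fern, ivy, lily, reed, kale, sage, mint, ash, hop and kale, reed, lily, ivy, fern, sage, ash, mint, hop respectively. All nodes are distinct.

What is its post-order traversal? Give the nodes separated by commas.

The first element of pre-order is the root; it splits in-order into left and right subtrees.
Root fern: left subtree has 4 nodes {kale, reed, lily, ivy}, right has 4 {sage, ash, mint, hop}.
  Root ivy: left subtree has 3 nodes {kale, reed, lily}, right has 0 { }.
    Root lily: left subtree has 2 nodes {kale, reed}, right has 0 { }.
      Root reed: left subtree has 1 node {kale}, right has 0 { }.
  Root sage: left subtree has 0 nodes { }, right has 3 {ash, mint, hop}.
    Root mint: left subtree has 1 node {ash}, right has 1 {hop}.

kale, reed, lily, ivy, ash, hop, mint, sage, fern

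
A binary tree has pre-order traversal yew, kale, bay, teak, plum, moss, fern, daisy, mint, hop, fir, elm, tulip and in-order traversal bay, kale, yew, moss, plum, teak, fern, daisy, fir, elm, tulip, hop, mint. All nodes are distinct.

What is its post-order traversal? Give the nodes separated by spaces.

bay kale moss plum tulip elm fir hop mint daisy fern teak yew

The first element of pre-order is the root; it splits in-order into left and right subtrees.
Root yew: left subtree has 2 nodes {bay, kale}, right has 10 {moss, plum, teak, fern, daisy, fir, elm, tulip, hop, mint}.
  Root kale: left subtree has 1 node {bay}, right has 0 { }.
  Root teak: left subtree has 2 nodes {moss, plum}, right has 7 {fern, daisy, fir, elm, tulip, hop, mint}.
    Root plum: left subtree has 1 node {moss}, right has 0 { }.
    Root fern: left subtree has 0 nodes { }, right has 6 {daisy, fir, elm, tulip, hop, mint}.
      Root daisy: left subtree has 0 nodes { }, right has 5 {fir, elm, tulip, hop, mint}.
        Root mint: left subtree has 4 nodes {fir, elm, tulip, hop}, right has 0 { }.
          Root hop: left subtree has 3 nodes {fir, elm, tulip}, right has 0 { }.
            Root fir: left subtree has 0 nodes { }, right has 2 {elm, tulip}.
              Root elm: left subtree has 0 nodes { }, right has 1 {tulip}.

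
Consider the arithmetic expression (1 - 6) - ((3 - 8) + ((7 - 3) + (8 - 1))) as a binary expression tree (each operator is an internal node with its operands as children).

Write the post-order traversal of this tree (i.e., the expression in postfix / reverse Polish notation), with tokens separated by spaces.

Post-order on an expression tree gives postfix notation: for each operator, emit left operand, right operand, then the operator.

1 6 - 3 8 - 7 3 - 8 1 - + + -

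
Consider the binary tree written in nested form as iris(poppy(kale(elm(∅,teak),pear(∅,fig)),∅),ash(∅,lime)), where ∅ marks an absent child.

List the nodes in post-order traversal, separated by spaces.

teak elm fig pear kale poppy lime ash iris

Post-order visits the left subtree, then the right subtree, then the node.
At iris: go left to poppy.
  At poppy: go left to kale.
    At kale: go left to elm.
      At elm: no left child.
      At elm: go right to teak.
        teak is a leaf — visit teak.
      Visit elm.
    At kale: go right to pear.
      At pear: no left child.
      At pear: go right to fig.
        fig is a leaf — visit fig.
      Visit pear.
    Visit kale.
  At poppy: no right child.
  Visit poppy.
At iris: go right to ash.
  At ash: no left child.
  At ash: go right to lime.
    lime is a leaf — visit lime.
  Visit ash.
Visit iris.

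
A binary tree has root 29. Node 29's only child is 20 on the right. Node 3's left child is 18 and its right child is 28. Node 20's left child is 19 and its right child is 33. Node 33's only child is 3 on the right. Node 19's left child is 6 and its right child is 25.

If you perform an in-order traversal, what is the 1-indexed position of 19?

3

In-order visits the left subtree, then the node, then the right subtree.
At 29: no left child.
Visit 29.
At 29: go right to 20.
  At 20: go left to 19.
    At 19: go left to 6.
      6 is a leaf — visit 6.
    Visit 19.
    At 19: go right to 25.
      25 is a leaf — visit 25.
  Visit 20.
  At 20: go right to 33.
    At 33: no left child.
    Visit 33.
    At 33: go right to 3.
      At 3: go left to 18.
        18 is a leaf — visit 18.
      Visit 3.
      At 3: go right to 28.
        28 is a leaf — visit 28.
Full in-order sequence: 29, 6, 19, 25, 20, 33, 18, 3, 28.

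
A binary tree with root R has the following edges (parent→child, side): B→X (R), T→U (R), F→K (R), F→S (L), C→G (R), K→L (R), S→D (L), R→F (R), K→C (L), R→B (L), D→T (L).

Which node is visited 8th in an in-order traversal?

In-order visits the left subtree, then the node, then the right subtree.
At R: go left to B.
  At B: no left child.
  Visit B.
  At B: go right to X.
    X is a leaf — visit X.
Visit R.
At R: go right to F.
  At F: go left to S.
    At S: go left to D.
      At D: go left to T.
        At T: no left child.
        Visit T.
        At T: go right to U.
          U is a leaf — visit U.
      Visit D.
      At D: no right child.
    Visit S.
    At S: no right child.
  Visit F.
  At F: go right to K.
    At K: go left to C.
      At C: no left child.
      Visit C.
      At C: go right to G.
        G is a leaf — visit G.
    Visit K.
    At K: go right to L.
      L is a leaf — visit L.
Full in-order sequence: B, X, R, T, U, D, S, F, C, G, K, L.

F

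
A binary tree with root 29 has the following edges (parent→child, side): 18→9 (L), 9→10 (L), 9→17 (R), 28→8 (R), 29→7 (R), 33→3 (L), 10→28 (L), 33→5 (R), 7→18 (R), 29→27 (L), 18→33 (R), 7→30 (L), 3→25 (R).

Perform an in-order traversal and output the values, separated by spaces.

27 29 30 7 28 8 10 9 17 18 3 25 33 5

In-order visits the left subtree, then the node, then the right subtree.
At 29: go left to 27.
  27 is a leaf — visit 27.
Visit 29.
At 29: go right to 7.
  At 7: go left to 30.
    30 is a leaf — visit 30.
  Visit 7.
  At 7: go right to 18.
    At 18: go left to 9.
      At 9: go left to 10.
        At 10: go left to 28.
          At 28: no left child.
          Visit 28.
          At 28: go right to 8.
            8 is a leaf — visit 8.
        Visit 10.
        At 10: no right child.
      Visit 9.
      At 9: go right to 17.
        17 is a leaf — visit 17.
    Visit 18.
    At 18: go right to 33.
      At 33: go left to 3.
        At 3: no left child.
        Visit 3.
        At 3: go right to 25.
          25 is a leaf — visit 25.
      Visit 33.
      At 33: go right to 5.
        5 is a leaf — visit 5.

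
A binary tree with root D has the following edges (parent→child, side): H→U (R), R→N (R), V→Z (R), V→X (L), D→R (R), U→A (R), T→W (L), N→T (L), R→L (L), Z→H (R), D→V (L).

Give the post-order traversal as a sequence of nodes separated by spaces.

Post-order visits the left subtree, then the right subtree, then the node.
At D: go left to V.
  At V: go left to X.
    X is a leaf — visit X.
  At V: go right to Z.
    At Z: no left child.
    At Z: go right to H.
      At H: no left child.
      At H: go right to U.
        At U: no left child.
        At U: go right to A.
          A is a leaf — visit A.
        Visit U.
      Visit H.
    Visit Z.
  Visit V.
At D: go right to R.
  At R: go left to L.
    L is a leaf — visit L.
  At R: go right to N.
    At N: go left to T.
      At T: go left to W.
        W is a leaf — visit W.
      At T: no right child.
      Visit T.
    At N: no right child.
    Visit N.
  Visit R.
Visit D.

X A U H Z V L W T N R D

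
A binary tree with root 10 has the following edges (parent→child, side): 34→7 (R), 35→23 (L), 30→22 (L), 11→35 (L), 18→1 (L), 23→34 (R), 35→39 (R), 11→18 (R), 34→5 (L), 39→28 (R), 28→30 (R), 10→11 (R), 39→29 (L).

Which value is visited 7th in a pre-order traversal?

7

Pre-order visits the node, then its left subtree, then its right subtree.
Visit 10.
At 10: no left child.
At 10: go right to 11.
  Visit 11.
  At 11: go left to 35.
    Visit 35.
    At 35: go left to 23.
      Visit 23.
      At 23: no left child.
      At 23: go right to 34.
        Visit 34.
        At 34: go left to 5.
          5 is a leaf — visit 5.
        At 34: go right to 7.
          7 is a leaf — visit 7.
    At 35: go right to 39.
      Visit 39.
      At 39: go left to 29.
        29 is a leaf — visit 29.
      At 39: go right to 28.
        Visit 28.
        At 28: no left child.
        At 28: go right to 30.
          Visit 30.
          At 30: go left to 22.
            22 is a leaf — visit 22.
          At 30: no right child.
  At 11: go right to 18.
    Visit 18.
    At 18: go left to 1.
      1 is a leaf — visit 1.
    At 18: no right child.
Full pre-order sequence: 10, 11, 35, 23, 34, 5, 7, 39, 29, 28, 30, 22, 18, 1.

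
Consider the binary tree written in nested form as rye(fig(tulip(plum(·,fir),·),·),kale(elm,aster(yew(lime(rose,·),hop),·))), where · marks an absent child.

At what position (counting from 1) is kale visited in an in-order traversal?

In-order visits the left subtree, then the node, then the right subtree.
At rye: go left to fig.
  At fig: go left to tulip.
    At tulip: go left to plum.
      At plum: no left child.
      Visit plum.
      At plum: go right to fir.
        fir is a leaf — visit fir.
    Visit tulip.
    At tulip: no right child.
  Visit fig.
  At fig: no right child.
Visit rye.
At rye: go right to kale.
  At kale: go left to elm.
    elm is a leaf — visit elm.
  Visit kale.
  At kale: go right to aster.
    At aster: go left to yew.
      At yew: go left to lime.
        At lime: go left to rose.
          rose is a leaf — visit rose.
        Visit lime.
        At lime: no right child.
      Visit yew.
      At yew: go right to hop.
        hop is a leaf — visit hop.
    Visit aster.
    At aster: no right child.
Full in-order sequence: plum, fir, tulip, fig, rye, elm, kale, rose, lime, yew, hop, aster.

7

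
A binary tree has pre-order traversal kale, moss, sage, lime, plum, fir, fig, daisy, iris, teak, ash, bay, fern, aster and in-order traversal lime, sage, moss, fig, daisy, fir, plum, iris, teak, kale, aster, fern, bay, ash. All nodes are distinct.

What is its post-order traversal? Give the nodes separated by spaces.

The first element of pre-order is the root; it splits in-order into left and right subtrees.
Root kale: left subtree has 9 nodes {lime, sage, moss, fig, daisy, fir, plum, iris, teak}, right has 4 {aster, fern, bay, ash}.
  Root moss: left subtree has 2 nodes {lime, sage}, right has 6 {fig, daisy, fir, plum, iris, teak}.
    Root sage: left subtree has 1 node {lime}, right has 0 { }.
    Root plum: left subtree has 3 nodes {fig, daisy, fir}, right has 2 {iris, teak}.
      Root fir: left subtree has 2 nodes {fig, daisy}, right has 0 { }.
        Root fig: left subtree has 0 nodes { }, right has 1 {daisy}.
      Root iris: left subtree has 0 nodes { }, right has 1 {teak}.
  Root ash: left subtree has 3 nodes {aster, fern, bay}, right has 0 { }.
    Root bay: left subtree has 2 nodes {aster, fern}, right has 0 { }.
      Root fern: left subtree has 1 node {aster}, right has 0 { }.

lime sage daisy fig fir teak iris plum moss aster fern bay ash kale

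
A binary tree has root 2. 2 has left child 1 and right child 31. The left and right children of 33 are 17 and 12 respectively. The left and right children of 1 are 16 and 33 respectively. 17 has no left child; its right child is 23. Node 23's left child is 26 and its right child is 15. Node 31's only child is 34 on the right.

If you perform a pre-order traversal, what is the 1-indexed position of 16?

Pre-order visits the node, then its left subtree, then its right subtree.
Visit 2.
At 2: go left to 1.
  Visit 1.
  At 1: go left to 16.
    16 is a leaf — visit 16.
  At 1: go right to 33.
    Visit 33.
    At 33: go left to 17.
      Visit 17.
      At 17: no left child.
      At 17: go right to 23.
        Visit 23.
        At 23: go left to 26.
          26 is a leaf — visit 26.
        At 23: go right to 15.
          15 is a leaf — visit 15.
    At 33: go right to 12.
      12 is a leaf — visit 12.
At 2: go right to 31.
  Visit 31.
  At 31: no left child.
  At 31: go right to 34.
    34 is a leaf — visit 34.
Full pre-order sequence: 2, 1, 16, 33, 17, 23, 26, 15, 12, 31, 34.

3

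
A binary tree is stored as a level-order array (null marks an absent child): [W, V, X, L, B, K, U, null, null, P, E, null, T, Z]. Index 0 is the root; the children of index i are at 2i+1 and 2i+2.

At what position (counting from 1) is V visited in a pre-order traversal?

2

Pre-order visits the node, then its left subtree, then its right subtree.
Visit W.
At W: go left to V.
  Visit V.
  At V: go left to L.
    L is a leaf — visit L.
  At V: go right to B.
    Visit B.
    At B: go left to P.
      P is a leaf — visit P.
    At B: go right to E.
      E is a leaf — visit E.
At W: go right to X.
  Visit X.
  At X: go left to K.
    Visit K.
    At K: no left child.
    At K: go right to T.
      T is a leaf — visit T.
  At X: go right to U.
    Visit U.
    At U: go left to Z.
      Z is a leaf — visit Z.
    At U: no right child.
Full pre-order sequence: W, V, L, B, P, E, X, K, T, U, Z.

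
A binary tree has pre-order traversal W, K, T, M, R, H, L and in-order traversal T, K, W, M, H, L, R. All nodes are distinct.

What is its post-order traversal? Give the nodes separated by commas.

The first element of pre-order is the root; it splits in-order into left and right subtrees.
Root W: left subtree has 2 nodes {T, K}, right has 4 {M, H, L, R}.
  Root K: left subtree has 1 node {T}, right has 0 { }.
  Root M: left subtree has 0 nodes { }, right has 3 {H, L, R}.
    Root R: left subtree has 2 nodes {H, L}, right has 0 { }.
      Root H: left subtree has 0 nodes { }, right has 1 {L}.

T, K, L, H, R, M, W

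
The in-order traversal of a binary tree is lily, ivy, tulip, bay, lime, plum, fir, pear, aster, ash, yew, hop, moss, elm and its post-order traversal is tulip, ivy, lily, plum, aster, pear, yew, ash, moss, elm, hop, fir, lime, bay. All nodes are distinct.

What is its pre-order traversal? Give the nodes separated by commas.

bay, lily, ivy, tulip, lime, fir, plum, hop, ash, pear, aster, yew, elm, moss

The last element of post-order is the root; it splits in-order into left and right subtrees.
Root bay: left subtree has 3 nodes {lily, ivy, tulip}, right has 10 {lime, plum, fir, pear, aster, ash, yew, hop, moss, elm}.
  Root lily: left subtree has 0 nodes { }, right has 2 {ivy, tulip}.
    Root ivy: left subtree has 0 nodes { }, right has 1 {tulip}.
  Root lime: left subtree has 0 nodes { }, right has 9 {plum, fir, pear, aster, ash, yew, hop, moss, elm}.
    Root fir: left subtree has 1 node {plum}, right has 7 {pear, aster, ash, yew, hop, moss, elm}.
      Root hop: left subtree has 4 nodes {pear, aster, ash, yew}, right has 2 {moss, elm}.
        Root ash: left subtree has 2 nodes {pear, aster}, right has 1 {yew}.
          Root pear: left subtree has 0 nodes { }, right has 1 {aster}.
        Root elm: left subtree has 1 node {moss}, right has 0 { }.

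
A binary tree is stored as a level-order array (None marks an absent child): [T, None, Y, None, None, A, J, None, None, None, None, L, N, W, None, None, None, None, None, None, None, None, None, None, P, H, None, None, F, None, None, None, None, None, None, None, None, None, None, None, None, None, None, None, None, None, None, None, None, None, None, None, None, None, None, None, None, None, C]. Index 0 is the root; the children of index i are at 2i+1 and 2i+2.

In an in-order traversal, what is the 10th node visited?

C

In-order visits the left subtree, then the node, then the right subtree.
At T: no left child.
Visit T.
At T: go right to Y.
  At Y: go left to A.
    At A: go left to L.
      At L: no left child.
      Visit L.
      At L: go right to P.
        P is a leaf — visit P.
    Visit A.
    At A: go right to N.
      At N: go left to H.
        H is a leaf — visit H.
      Visit N.
      At N: no right child.
  Visit Y.
  At Y: go right to J.
    At J: go left to W.
      At W: no left child.
      Visit W.
      At W: go right to F.
        At F: no left child.
        Visit F.
        At F: go right to C.
          C is a leaf — visit C.
    Visit J.
    At J: no right child.
Full in-order sequence: T, L, P, A, H, N, Y, W, F, C, J.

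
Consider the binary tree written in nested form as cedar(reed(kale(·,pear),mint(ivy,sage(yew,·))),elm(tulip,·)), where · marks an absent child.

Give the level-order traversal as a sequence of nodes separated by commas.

cedar, reed, elm, kale, mint, tulip, pear, ivy, sage, yew

Level-order visits nodes level by level from the root, left to right within each level.
Level 0: cedar
Level 1: reed, elm
Level 2: kale, mint, tulip
Level 3: pear, ivy, sage
Level 4: yew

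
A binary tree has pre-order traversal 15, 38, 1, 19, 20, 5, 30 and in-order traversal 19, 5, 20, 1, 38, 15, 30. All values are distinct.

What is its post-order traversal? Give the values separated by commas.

The first element of pre-order is the root; it splits in-order into left and right subtrees.
Root 15: left subtree has 5 nodes {19, 5, 20, 1, 38}, right has 1 {30}.
  Root 38: left subtree has 4 nodes {19, 5, 20, 1}, right has 0 { }.
    Root 1: left subtree has 3 nodes {19, 5, 20}, right has 0 { }.
      Root 19: left subtree has 0 nodes { }, right has 2 {5, 20}.
        Root 20: left subtree has 1 node {5}, right has 0 { }.

5, 20, 19, 1, 38, 30, 15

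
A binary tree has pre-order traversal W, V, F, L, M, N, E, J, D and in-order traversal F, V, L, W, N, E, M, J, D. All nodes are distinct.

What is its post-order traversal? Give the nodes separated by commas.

The first element of pre-order is the root; it splits in-order into left and right subtrees.
Root W: left subtree has 3 nodes {F, V, L}, right has 5 {N, E, M, J, D}.
  Root V: left subtree has 1 node {F}, right has 1 {L}.
  Root M: left subtree has 2 nodes {N, E}, right has 2 {J, D}.
    Root N: left subtree has 0 nodes { }, right has 1 {E}.
    Root J: left subtree has 0 nodes { }, right has 1 {D}.

F, L, V, E, N, D, J, M, W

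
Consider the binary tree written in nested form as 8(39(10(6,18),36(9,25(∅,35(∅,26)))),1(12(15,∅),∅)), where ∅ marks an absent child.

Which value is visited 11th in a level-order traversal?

15

Level-order visits nodes level by level from the root, left to right within each level.
Level 0: 8
Level 1: 39, 1
Level 2: 10, 36, 12
Level 3: 6, 18, 9, 25, 15
Level 4: 35
Level 5: 26
Full level-order sequence: 8, 39, 1, 10, 36, 12, 6, 18, 9, 25, 15, 35, 26.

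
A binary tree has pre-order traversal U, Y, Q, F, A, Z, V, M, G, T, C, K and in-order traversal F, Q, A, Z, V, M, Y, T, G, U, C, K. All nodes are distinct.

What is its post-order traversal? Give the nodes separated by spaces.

The first element of pre-order is the root; it splits in-order into left and right subtrees.
Root U: left subtree has 9 nodes {F, Q, A, Z, V, M, Y, T, G}, right has 2 {C, K}.
  Root Y: left subtree has 6 nodes {F, Q, A, Z, V, M}, right has 2 {T, G}.
    Root Q: left subtree has 1 node {F}, right has 4 {A, Z, V, M}.
      Root A: left subtree has 0 nodes { }, right has 3 {Z, V, M}.
        Root Z: left subtree has 0 nodes { }, right has 2 {V, M}.
          Root V: left subtree has 0 nodes { }, right has 1 {M}.
    Root G: left subtree has 1 node {T}, right has 0 { }.
  Root C: left subtree has 0 nodes { }, right has 1 {K}.

F M V Z A Q T G Y K C U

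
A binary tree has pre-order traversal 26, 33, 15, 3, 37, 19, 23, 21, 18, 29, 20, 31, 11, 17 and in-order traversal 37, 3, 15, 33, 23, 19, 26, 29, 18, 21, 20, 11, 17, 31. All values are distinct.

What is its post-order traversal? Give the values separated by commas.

The first element of pre-order is the root; it splits in-order into left and right subtrees.
Root 26: left subtree has 6 nodes {37, 3, 15, 33, 23, 19}, right has 7 {29, 18, 21, 20, 11, 17, 31}.
  Root 33: left subtree has 3 nodes {37, 3, 15}, right has 2 {23, 19}.
    Root 15: left subtree has 2 nodes {37, 3}, right has 0 { }.
      Root 3: left subtree has 1 node {37}, right has 0 { }.
    Root 19: left subtree has 1 node {23}, right has 0 { }.
  Root 21: left subtree has 2 nodes {29, 18}, right has 4 {20, 11, 17, 31}.
    Root 18: left subtree has 1 node {29}, right has 0 { }.
    Root 20: left subtree has 0 nodes { }, right has 3 {11, 17, 31}.
      Root 31: left subtree has 2 nodes {11, 17}, right has 0 { }.
        Root 11: left subtree has 0 nodes { }, right has 1 {17}.

37, 3, 15, 23, 19, 33, 29, 18, 17, 11, 31, 20, 21, 26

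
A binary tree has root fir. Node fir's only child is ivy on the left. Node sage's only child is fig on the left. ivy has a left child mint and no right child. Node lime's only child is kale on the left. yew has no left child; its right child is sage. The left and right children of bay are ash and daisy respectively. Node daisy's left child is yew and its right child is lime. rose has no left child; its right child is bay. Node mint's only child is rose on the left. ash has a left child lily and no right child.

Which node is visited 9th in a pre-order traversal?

yew

Pre-order visits the node, then its left subtree, then its right subtree.
Visit fir.
At fir: go left to ivy.
  Visit ivy.
  At ivy: go left to mint.
    Visit mint.
    At mint: go left to rose.
      Visit rose.
      At rose: no left child.
      At rose: go right to bay.
        Visit bay.
        At bay: go left to ash.
          Visit ash.
          At ash: go left to lily.
            lily is a leaf — visit lily.
          At ash: no right child.
        At bay: go right to daisy.
          Visit daisy.
          At daisy: go left to yew.
            Visit yew.
            At yew: no left child.
            At yew: go right to sage.
              Visit sage.
              At sage: go left to fig.
                fig is a leaf — visit fig.
              At sage: no right child.
          At daisy: go right to lime.
            Visit lime.
            At lime: go left to kale.
              kale is a leaf — visit kale.
            At lime: no right child.
    At mint: no right child.
  At ivy: no right child.
At fir: no right child.
Full pre-order sequence: fir, ivy, mint, rose, bay, ash, lily, daisy, yew, sage, fig, lime, kale.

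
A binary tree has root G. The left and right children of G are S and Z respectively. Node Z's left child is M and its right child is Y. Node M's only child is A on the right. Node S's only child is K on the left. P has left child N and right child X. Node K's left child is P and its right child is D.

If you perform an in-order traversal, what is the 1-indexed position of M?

In-order visits the left subtree, then the node, then the right subtree.
At G: go left to S.
  At S: go left to K.
    At K: go left to P.
      At P: go left to N.
        N is a leaf — visit N.
      Visit P.
      At P: go right to X.
        X is a leaf — visit X.
    Visit K.
    At K: go right to D.
      D is a leaf — visit D.
  Visit S.
  At S: no right child.
Visit G.
At G: go right to Z.
  At Z: go left to M.
    At M: no left child.
    Visit M.
    At M: go right to A.
      A is a leaf — visit A.
  Visit Z.
  At Z: go right to Y.
    Y is a leaf — visit Y.
Full in-order sequence: N, P, X, K, D, S, G, M, A, Z, Y.

8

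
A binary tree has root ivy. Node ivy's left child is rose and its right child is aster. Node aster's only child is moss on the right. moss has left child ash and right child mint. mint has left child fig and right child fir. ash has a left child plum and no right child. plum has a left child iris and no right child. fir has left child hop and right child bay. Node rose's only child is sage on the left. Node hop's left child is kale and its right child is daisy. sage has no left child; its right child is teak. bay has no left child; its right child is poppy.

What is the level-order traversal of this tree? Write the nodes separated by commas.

ivy, rose, aster, sage, moss, teak, ash, mint, plum, fig, fir, iris, hop, bay, kale, daisy, poppy

Level-order visits nodes level by level from the root, left to right within each level.
Level 0: ivy
Level 1: rose, aster
Level 2: sage, moss
Level 3: teak, ash, mint
Level 4: plum, fig, fir
Level 5: iris, hop, bay
Level 6: kale, daisy, poppy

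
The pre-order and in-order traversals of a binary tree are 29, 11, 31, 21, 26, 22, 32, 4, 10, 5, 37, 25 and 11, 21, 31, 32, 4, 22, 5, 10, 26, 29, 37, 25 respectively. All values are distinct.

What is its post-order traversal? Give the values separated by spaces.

The first element of pre-order is the root; it splits in-order into left and right subtrees.
Root 29: left subtree has 9 nodes {11, 21, 31, 32, 4, 22, 5, 10, 26}, right has 2 {37, 25}.
  Root 11: left subtree has 0 nodes { }, right has 8 {21, 31, 32, 4, 22, 5, 10, 26}.
    Root 31: left subtree has 1 node {21}, right has 6 {32, 4, 22, 5, 10, 26}.
      Root 26: left subtree has 5 nodes {32, 4, 22, 5, 10}, right has 0 { }.
        Root 22: left subtree has 2 nodes {32, 4}, right has 2 {5, 10}.
          Root 32: left subtree has 0 nodes { }, right has 1 {4}.
          Root 10: left subtree has 1 node {5}, right has 0 { }.
  Root 37: left subtree has 0 nodes { }, right has 1 {25}.

21 4 32 5 10 22 26 31 11 25 37 29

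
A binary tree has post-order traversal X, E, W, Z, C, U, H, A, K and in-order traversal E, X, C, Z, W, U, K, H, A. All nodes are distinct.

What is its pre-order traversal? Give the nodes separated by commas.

The last element of post-order is the root; it splits in-order into left and right subtrees.
Root K: left subtree has 6 nodes {E, X, C, Z, W, U}, right has 2 {H, A}.
  Root U: left subtree has 5 nodes {E, X, C, Z, W}, right has 0 { }.
    Root C: left subtree has 2 nodes {E, X}, right has 2 {Z, W}.
      Root E: left subtree has 0 nodes { }, right has 1 {X}.
      Root Z: left subtree has 0 nodes { }, right has 1 {W}.
  Root A: left subtree has 1 node {H}, right has 0 { }.

K, U, C, E, X, Z, W, A, H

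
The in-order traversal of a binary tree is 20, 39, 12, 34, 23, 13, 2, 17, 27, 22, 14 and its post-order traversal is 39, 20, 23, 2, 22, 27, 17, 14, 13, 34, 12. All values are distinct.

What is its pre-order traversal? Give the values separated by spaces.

The last element of post-order is the root; it splits in-order into left and right subtrees.
Root 12: left subtree has 2 nodes {20, 39}, right has 8 {34, 23, 13, 2, 17, 27, 22, 14}.
  Root 20: left subtree has 0 nodes { }, right has 1 {39}.
  Root 34: left subtree has 0 nodes { }, right has 7 {23, 13, 2, 17, 27, 22, 14}.
    Root 13: left subtree has 1 node {23}, right has 5 {2, 17, 27, 22, 14}.
      Root 14: left subtree has 4 nodes {2, 17, 27, 22}, right has 0 { }.
        Root 17: left subtree has 1 node {2}, right has 2 {27, 22}.
          Root 27: left subtree has 0 nodes { }, right has 1 {22}.

12 20 39 34 13 23 14 17 2 27 22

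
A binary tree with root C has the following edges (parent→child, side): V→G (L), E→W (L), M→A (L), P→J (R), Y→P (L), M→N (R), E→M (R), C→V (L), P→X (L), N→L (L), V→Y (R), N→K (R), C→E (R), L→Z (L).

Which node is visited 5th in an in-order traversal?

In-order visits the left subtree, then the node, then the right subtree.
At C: go left to V.
  At V: go left to G.
    G is a leaf — visit G.
  Visit V.
  At V: go right to Y.
    At Y: go left to P.
      At P: go left to X.
        X is a leaf — visit X.
      Visit P.
      At P: go right to J.
        J is a leaf — visit J.
    Visit Y.
    At Y: no right child.
Visit C.
At C: go right to E.
  At E: go left to W.
    W is a leaf — visit W.
  Visit E.
  At E: go right to M.
    At M: go left to A.
      A is a leaf — visit A.
    Visit M.
    At M: go right to N.
      At N: go left to L.
        At L: go left to Z.
          Z is a leaf — visit Z.
        Visit L.
        At L: no right child.
      Visit N.
      At N: go right to K.
        K is a leaf — visit K.
Full in-order sequence: G, V, X, P, J, Y, C, W, E, A, M, Z, L, N, K.

J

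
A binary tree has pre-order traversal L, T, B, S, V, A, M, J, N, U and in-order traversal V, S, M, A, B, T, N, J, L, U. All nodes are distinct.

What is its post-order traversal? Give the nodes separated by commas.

V, M, A, S, B, N, J, T, U, L

The first element of pre-order is the root; it splits in-order into left and right subtrees.
Root L: left subtree has 8 nodes {V, S, M, A, B, T, N, J}, right has 1 {U}.
  Root T: left subtree has 5 nodes {V, S, M, A, B}, right has 2 {N, J}.
    Root B: left subtree has 4 nodes {V, S, M, A}, right has 0 { }.
      Root S: left subtree has 1 node {V}, right has 2 {M, A}.
        Root A: left subtree has 1 node {M}, right has 0 { }.
    Root J: left subtree has 1 node {N}, right has 0 { }.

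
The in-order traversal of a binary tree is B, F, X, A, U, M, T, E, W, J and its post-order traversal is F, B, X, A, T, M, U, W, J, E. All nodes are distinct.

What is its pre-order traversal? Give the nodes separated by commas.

E, U, A, X, B, F, M, T, J, W

The last element of post-order is the root; it splits in-order into left and right subtrees.
Root E: left subtree has 7 nodes {B, F, X, A, U, M, T}, right has 2 {W, J}.
  Root U: left subtree has 4 nodes {B, F, X, A}, right has 2 {M, T}.
    Root A: left subtree has 3 nodes {B, F, X}, right has 0 { }.
      Root X: left subtree has 2 nodes {B, F}, right has 0 { }.
        Root B: left subtree has 0 nodes { }, right has 1 {F}.
    Root M: left subtree has 0 nodes { }, right has 1 {T}.
  Root J: left subtree has 1 node {W}, right has 0 { }.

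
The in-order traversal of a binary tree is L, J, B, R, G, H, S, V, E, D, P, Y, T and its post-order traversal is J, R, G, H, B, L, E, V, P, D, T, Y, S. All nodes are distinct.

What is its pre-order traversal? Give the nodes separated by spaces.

The last element of post-order is the root; it splits in-order into left and right subtrees.
Root S: left subtree has 6 nodes {L, J, B, R, G, H}, right has 6 {V, E, D, P, Y, T}.
  Root L: left subtree has 0 nodes { }, right has 5 {J, B, R, G, H}.
    Root B: left subtree has 1 node {J}, right has 3 {R, G, H}.
      Root H: left subtree has 2 nodes {R, G}, right has 0 { }.
        Root G: left subtree has 1 node {R}, right has 0 { }.
  Root Y: left subtree has 4 nodes {V, E, D, P}, right has 1 {T}.
    Root D: left subtree has 2 nodes {V, E}, right has 1 {P}.
      Root V: left subtree has 0 nodes { }, right has 1 {E}.

S L B J H G R Y D V E P T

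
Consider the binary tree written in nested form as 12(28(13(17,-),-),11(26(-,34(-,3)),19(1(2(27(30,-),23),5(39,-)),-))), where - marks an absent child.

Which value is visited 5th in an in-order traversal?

In-order visits the left subtree, then the node, then the right subtree.
At 12: go left to 28.
  At 28: go left to 13.
    At 13: go left to 17.
      17 is a leaf — visit 17.
    Visit 13.
    At 13: no right child.
  Visit 28.
  At 28: no right child.
Visit 12.
At 12: go right to 11.
  At 11: go left to 26.
    At 26: no left child.
    Visit 26.
    At 26: go right to 34.
      At 34: no left child.
      Visit 34.
      At 34: go right to 3.
        3 is a leaf — visit 3.
  Visit 11.
  At 11: go right to 19.
    At 19: go left to 1.
      At 1: go left to 2.
        At 2: go left to 27.
          At 27: go left to 30.
            30 is a leaf — visit 30.
          Visit 27.
          At 27: no right child.
        Visit 2.
        At 2: go right to 23.
          23 is a leaf — visit 23.
      Visit 1.
      At 1: go right to 5.
        At 5: go left to 39.
          39 is a leaf — visit 39.
        Visit 5.
        At 5: no right child.
    Visit 19.
    At 19: no right child.
Full in-order sequence: 17, 13, 28, 12, 26, 34, 3, 11, 30, 27, 2, 23, 1, 39, 5, 19.

26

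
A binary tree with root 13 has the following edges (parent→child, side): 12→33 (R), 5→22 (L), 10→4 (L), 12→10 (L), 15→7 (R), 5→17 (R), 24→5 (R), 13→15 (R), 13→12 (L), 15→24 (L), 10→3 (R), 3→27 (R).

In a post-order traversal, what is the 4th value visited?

Post-order visits the left subtree, then the right subtree, then the node.
At 13: go left to 12.
  At 12: go left to 10.
    At 10: go left to 4.
      4 is a leaf — visit 4.
    At 10: go right to 3.
      At 3: no left child.
      At 3: go right to 27.
        27 is a leaf — visit 27.
      Visit 3.
    Visit 10.
  At 12: go right to 33.
    33 is a leaf — visit 33.
  Visit 12.
At 13: go right to 15.
  At 15: go left to 24.
    At 24: no left child.
    At 24: go right to 5.
      At 5: go left to 22.
        22 is a leaf — visit 22.
      At 5: go right to 17.
        17 is a leaf — visit 17.
      Visit 5.
    Visit 24.
  At 15: go right to 7.
    7 is a leaf — visit 7.
  Visit 15.
Visit 13.
Full post-order sequence: 4, 27, 3, 10, 33, 12, 22, 17, 5, 24, 7, 15, 13.

10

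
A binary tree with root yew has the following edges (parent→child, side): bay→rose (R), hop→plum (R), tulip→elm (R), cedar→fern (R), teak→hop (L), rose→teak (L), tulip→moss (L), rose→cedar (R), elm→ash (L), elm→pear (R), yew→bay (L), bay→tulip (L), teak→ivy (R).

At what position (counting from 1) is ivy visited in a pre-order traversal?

12

Pre-order visits the node, then its left subtree, then its right subtree.
Visit yew.
At yew: go left to bay.
  Visit bay.
  At bay: go left to tulip.
    Visit tulip.
    At tulip: go left to moss.
      moss is a leaf — visit moss.
    At tulip: go right to elm.
      Visit elm.
      At elm: go left to ash.
        ash is a leaf — visit ash.
      At elm: go right to pear.
        pear is a leaf — visit pear.
  At bay: go right to rose.
    Visit rose.
    At rose: go left to teak.
      Visit teak.
      At teak: go left to hop.
        Visit hop.
        At hop: no left child.
        At hop: go right to plum.
          plum is a leaf — visit plum.
      At teak: go right to ivy.
        ivy is a leaf — visit ivy.
    At rose: go right to cedar.
      Visit cedar.
      At cedar: no left child.
      At cedar: go right to fern.
        fern is a leaf — visit fern.
At yew: no right child.
Full pre-order sequence: yew, bay, tulip, moss, elm, ash, pear, rose, teak, hop, plum, ivy, cedar, fern.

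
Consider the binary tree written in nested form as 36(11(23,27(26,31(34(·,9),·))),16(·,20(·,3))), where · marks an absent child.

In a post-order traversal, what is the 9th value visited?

20

Post-order visits the left subtree, then the right subtree, then the node.
At 36: go left to 11.
  At 11: go left to 23.
    23 is a leaf — visit 23.
  At 11: go right to 27.
    At 27: go left to 26.
      26 is a leaf — visit 26.
    At 27: go right to 31.
      At 31: go left to 34.
        At 34: no left child.
        At 34: go right to 9.
          9 is a leaf — visit 9.
        Visit 34.
      At 31: no right child.
      Visit 31.
    Visit 27.
  Visit 11.
At 36: go right to 16.
  At 16: no left child.
  At 16: go right to 20.
    At 20: no left child.
    At 20: go right to 3.
      3 is a leaf — visit 3.
    Visit 20.
  Visit 16.
Visit 36.
Full post-order sequence: 23, 26, 9, 34, 31, 27, 11, 3, 20, 16, 36.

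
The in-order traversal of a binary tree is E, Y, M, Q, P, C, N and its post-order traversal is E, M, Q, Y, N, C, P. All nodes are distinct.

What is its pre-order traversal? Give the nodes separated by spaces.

P Y E Q M C N

The last element of post-order is the root; it splits in-order into left and right subtrees.
Root P: left subtree has 4 nodes {E, Y, M, Q}, right has 2 {C, N}.
  Root Y: left subtree has 1 node {E}, right has 2 {M, Q}.
    Root Q: left subtree has 1 node {M}, right has 0 { }.
  Root C: left subtree has 0 nodes { }, right has 1 {N}.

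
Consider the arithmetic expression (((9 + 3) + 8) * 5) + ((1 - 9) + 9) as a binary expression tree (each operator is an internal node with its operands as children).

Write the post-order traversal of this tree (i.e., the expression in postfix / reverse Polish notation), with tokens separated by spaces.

Post-order on an expression tree gives postfix notation: for each operator, emit left operand, right operand, then the operator.

9 3 + 8 + 5 * 1 9 - 9 + +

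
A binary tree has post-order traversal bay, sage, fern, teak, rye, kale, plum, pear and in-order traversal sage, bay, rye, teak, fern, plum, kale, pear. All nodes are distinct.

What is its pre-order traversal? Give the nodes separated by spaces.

pear plum rye sage bay teak fern kale

The last element of post-order is the root; it splits in-order into left and right subtrees.
Root pear: left subtree has 7 nodes {sage, bay, rye, teak, fern, plum, kale}, right has 0 { }.
  Root plum: left subtree has 5 nodes {sage, bay, rye, teak, fern}, right has 1 {kale}.
    Root rye: left subtree has 2 nodes {sage, bay}, right has 2 {teak, fern}.
      Root sage: left subtree has 0 nodes { }, right has 1 {bay}.
      Root teak: left subtree has 0 nodes { }, right has 1 {fern}.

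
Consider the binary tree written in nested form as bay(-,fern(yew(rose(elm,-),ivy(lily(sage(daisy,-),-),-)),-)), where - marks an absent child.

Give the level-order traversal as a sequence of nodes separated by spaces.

Level-order visits nodes level by level from the root, left to right within each level.
Level 0: bay
Level 1: fern
Level 2: yew
Level 3: rose, ivy
Level 4: elm, lily
Level 5: sage
Level 6: daisy

bay fern yew rose ivy elm lily sage daisy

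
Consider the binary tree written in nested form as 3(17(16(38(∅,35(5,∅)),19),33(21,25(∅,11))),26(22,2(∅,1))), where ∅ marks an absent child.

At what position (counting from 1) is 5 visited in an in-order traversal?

In-order visits the left subtree, then the node, then the right subtree.
At 3: go left to 17.
  At 17: go left to 16.
    At 16: go left to 38.
      At 38: no left child.
      Visit 38.
      At 38: go right to 35.
        At 35: go left to 5.
          5 is a leaf — visit 5.
        Visit 35.
        At 35: no right child.
    Visit 16.
    At 16: go right to 19.
      19 is a leaf — visit 19.
  Visit 17.
  At 17: go right to 33.
    At 33: go left to 21.
      21 is a leaf — visit 21.
    Visit 33.
    At 33: go right to 25.
      At 25: no left child.
      Visit 25.
      At 25: go right to 11.
        11 is a leaf — visit 11.
Visit 3.
At 3: go right to 26.
  At 26: go left to 22.
    22 is a leaf — visit 22.
  Visit 26.
  At 26: go right to 2.
    At 2: no left child.
    Visit 2.
    At 2: go right to 1.
      1 is a leaf — visit 1.
Full in-order sequence: 38, 5, 35, 16, 19, 17, 21, 33, 25, 11, 3, 22, 26, 2, 1.

2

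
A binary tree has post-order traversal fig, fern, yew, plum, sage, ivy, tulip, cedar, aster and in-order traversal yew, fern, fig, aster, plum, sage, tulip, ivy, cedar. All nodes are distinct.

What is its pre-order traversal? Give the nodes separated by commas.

aster, yew, fern, fig, cedar, tulip, sage, plum, ivy

The last element of post-order is the root; it splits in-order into left and right subtrees.
Root aster: left subtree has 3 nodes {yew, fern, fig}, right has 5 {plum, sage, tulip, ivy, cedar}.
  Root yew: left subtree has 0 nodes { }, right has 2 {fern, fig}.
    Root fern: left subtree has 0 nodes { }, right has 1 {fig}.
  Root cedar: left subtree has 4 nodes {plum, sage, tulip, ivy}, right has 0 { }.
    Root tulip: left subtree has 2 nodes {plum, sage}, right has 1 {ivy}.
      Root sage: left subtree has 1 node {plum}, right has 0 { }.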